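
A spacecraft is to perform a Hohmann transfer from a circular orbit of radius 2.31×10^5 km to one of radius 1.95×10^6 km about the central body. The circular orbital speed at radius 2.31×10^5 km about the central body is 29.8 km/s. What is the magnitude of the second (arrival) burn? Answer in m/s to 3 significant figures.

From the circular-orbit relation v² = μ/r at r = 2.31×10^5 km: μ = v²r = (29.8)² × 2.31×10^5 = 2.05137×10^8 km³/s².
Semi-major axis of the transfer orbit: a_t = (2.310×10^5 + 1.950×10^6)/2 = 1.0905×10^6 km.
Circular speed at r = 1.950×10^6 km: v_c = √(μ/r) = 10.257 km/s.
Transfer-orbit speed at the same r (vis-viva, a = a_t): v_t = √[μ(2/r − 1/a_t)] = 4.7206 km/s.
Δv₂ = |v_t − v_c| = |4.7206 − 10.257| = 5.536 km/s.

Δv₂ = 5540 m/s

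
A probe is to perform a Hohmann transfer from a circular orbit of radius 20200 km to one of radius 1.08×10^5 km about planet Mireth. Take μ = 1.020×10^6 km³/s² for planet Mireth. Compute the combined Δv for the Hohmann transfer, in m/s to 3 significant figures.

The Hohmann ellipse has a_t = (r₁ + r₂)/2 = 64100 km.
Circular speed at r₁: v₁ = √(μ/r₁) = √(1.020×10^6/20200) = 7.106 km/s.
Transfer-orbit speed at r₁ (vis-viva equation): v_p = √[μ(2/r₁ − 1/a_t)] = 9.224 km/s.
First burn Δv₁ = |v_p − v₁| = 2.118 km/s.
Circular speed at r₂: v₂ = √(μ/r₂) = 3.073 km/s.
Transfer-orbit speed at r₂: v_a = √[μ(2/r₂ − 1/a_t)] = 1.725 km/s.
Second burn Δv₂ = |v₂ − v_a| = 1.348 km/s.
Δv = Δv₁ + Δv₂ = 2.118 + 1.348 = 3.466 km/s.

Δv = 3470 m/s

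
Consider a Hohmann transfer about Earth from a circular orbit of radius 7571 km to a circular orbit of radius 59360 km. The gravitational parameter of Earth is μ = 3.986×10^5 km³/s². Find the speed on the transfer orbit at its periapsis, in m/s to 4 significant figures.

Semi-major axis of the transfer orbit: a_t = (7571 + 59360)/2 = 33465.5 km.
At periapsis, r = 7571 km.
From the vis-viva equation, v = √[μ(2/r − 1/a_t)] = 9.664 km/s.

v = 9664 m/s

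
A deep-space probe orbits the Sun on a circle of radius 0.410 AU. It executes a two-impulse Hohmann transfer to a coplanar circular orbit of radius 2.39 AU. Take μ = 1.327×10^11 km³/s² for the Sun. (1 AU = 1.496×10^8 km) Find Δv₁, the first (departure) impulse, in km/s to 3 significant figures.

Δv₁ = 14.3 km/s

In km: r₁ = 0.410 × 1.496×10^8 = 6.1336×10^7 km; r₂ = 2.39 × 1.496×10^8 = 3.57544×10^8 km.
Transfer-ellipse semi-major axis a_t = (r₁ + r₂)/2 = (6.1336×10^7 + 3.57544×10^8)/2 = 2.0944×10^8 km.
On the circular orbit at r = 6.1336×10^7 km, v_c = √(μ/r) = 46.51 km/s.
Transfer-orbit speed at the same r (vis-viva, a = a_t): v_t = √[μ(2/r − 1/a_t)] = 60.77 km/s.
Δv₁ = |v_t − v_c| = |60.77 − 46.51| = 14.26 km/s.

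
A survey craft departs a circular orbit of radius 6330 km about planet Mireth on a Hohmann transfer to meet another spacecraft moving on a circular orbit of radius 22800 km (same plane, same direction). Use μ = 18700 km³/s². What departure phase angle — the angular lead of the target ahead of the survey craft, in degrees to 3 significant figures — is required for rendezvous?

Semi-major axis of the transfer orbit: a_t = (6330 + 22800)/2 = 14565 km.
The half-period of the transfer ellipse is t = π√(a_t³/μ) = 40380 s.
The target's mean motion on its circular orbit is ω₂ = √(μ/r₂³) = 3.972×10^-5 rad/s.
Angle swept by the target during transfer: ω₂·t = 1.604 rad = 91.90°.
The survey craft traverses 180° on the transfer ellipse, so the target must lead by 180° − 91.90° = 88.1°.

φ = 88.1°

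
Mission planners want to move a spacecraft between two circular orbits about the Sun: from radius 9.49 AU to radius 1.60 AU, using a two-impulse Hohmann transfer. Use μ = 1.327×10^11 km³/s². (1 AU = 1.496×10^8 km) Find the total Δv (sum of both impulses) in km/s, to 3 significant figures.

Δv = 11.7 km/s

In km: r₁ = 9.49 × 1.496×10^8 = 1.419704×10^9 km; r₂ = 1.60 × 1.496×10^8 = 2.3936×10^8 km.
Semi-major axis of the transfer orbit: a_t = (1.419704×10^9 + 2.3936×10^8)/2 = 8.29532×10^8 km.
Circular speed at r₁: v₁ = √(μ/r₁) = √(1.327×10^11/1.419704×10^9) = 9.668 km/s.
Transfer-orbit speed at r₁ (v² = μ(2/r − 1/a)): v_a = √[μ(2/r₁ − 1/a_t)] = 5.193 km/s.
First burn Δv₁ = |v_a − v₁| = 4.475 km/s.
At r₂, v₂ = √(μ/r₂) = 23.546 km/s.
Transfer-orbit speed at r₂: v_p = √[μ(2/r₂ − 1/a_t)] = 30.803 km/s.
Second burn Δv₂ = |v₂ − v_p| = 7.257 km/s.
Δv = Δv₁ + Δv₂ = 4.475 + 7.257 = 11.73 km/s.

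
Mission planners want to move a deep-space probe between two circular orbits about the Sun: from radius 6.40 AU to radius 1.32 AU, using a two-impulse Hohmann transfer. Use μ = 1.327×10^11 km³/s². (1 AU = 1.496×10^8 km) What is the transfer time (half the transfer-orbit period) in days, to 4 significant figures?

In km: r₁ = 6.40 × 1.496×10^8 = 9.5744×10^8 km; r₂ = 1.32 × 1.496×10^8 = 1.97472×10^8 km.
The Hohmann ellipse has a_t = (r₁ + r₂)/2 = 5.77456×10^8 km.
Transfer time t = π√(a_t³/μ) = π√((5.77456×10^8)³ / 1.327×10^11) = 1.197×10^8 s.
Converting: 1.197×10^8 s ÷ 86400 s/day = 1385 days.

t = 1385 days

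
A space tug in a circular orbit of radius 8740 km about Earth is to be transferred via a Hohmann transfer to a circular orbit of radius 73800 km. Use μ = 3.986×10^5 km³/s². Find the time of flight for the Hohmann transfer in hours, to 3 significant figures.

t = 11.6 hours

Semi-major axis of the transfer orbit: a_t = (8740 + 73800)/2 = 41270 km.
By Kepler's third law the transfer-orbit period is T = 2π√(a_t³/μ), so t = T/2 = 41720 s.
Converting: 41720 s ÷ 3600 s/hour = 11.6 hours.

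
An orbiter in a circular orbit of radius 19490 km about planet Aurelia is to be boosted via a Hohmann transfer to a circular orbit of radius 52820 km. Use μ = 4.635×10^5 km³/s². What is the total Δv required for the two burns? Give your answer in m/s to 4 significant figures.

Δv = 1805 m/s

Semi-major axis of the transfer orbit: a_t = (19490 + 52820)/2 = 36155 km.
At r₁ the circular-orbit speed is v₁ = √(μ/r₁) = 4.8766 km/s.
Transfer-orbit speed at r₁ (vis-viva): v_p = √[μ(2/r₁ − 1/a_t)] = 5.8943 km/s.
First burn Δv₁ = |v_p − v₁| = 1.018 km/s.
At r₂, v₂ = √(μ/r₂) = 2.96228 km/s.
Transfer-orbit speed at r₂: v_a = √[μ(2/r₂ − 1/a_t)] = 2.17494 km/s.
Second burn Δv₂ = |v₂ − v_a| = 0.7873 km/s.
Δv = Δv₁ + Δv₂ = 1.018 + 0.7873 = 1.805 km/s.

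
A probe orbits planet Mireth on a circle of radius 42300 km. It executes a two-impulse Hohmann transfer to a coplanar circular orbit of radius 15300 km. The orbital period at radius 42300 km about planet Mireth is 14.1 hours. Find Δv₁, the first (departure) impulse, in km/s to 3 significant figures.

From Kepler's third law T² = 4π²r³/μ at r = 42300 km, T = 14.1 hours = 14.1 × 3600 s = 50760 s: μ = 4π²r³/T² = 1.15968×10^6 km³/s².
Transfer-ellipse semi-major axis a_t = (r₁ + r₂)/2 = (42300 + 15300)/2 = 28800 km.
Circular speed at r = 42300 km: v_c = √(μ/r) = 5.236 km/s.
Transfer-orbit speed at the same r (vis-viva, a = a_t): v_t = √[μ(2/r − 1/a_t)] = 3.816 km/s.
Δv₁ = |v_t − v_c| = |3.816 − 5.236| = 1.420 km/s.

Δv₁ = 1.42 km/s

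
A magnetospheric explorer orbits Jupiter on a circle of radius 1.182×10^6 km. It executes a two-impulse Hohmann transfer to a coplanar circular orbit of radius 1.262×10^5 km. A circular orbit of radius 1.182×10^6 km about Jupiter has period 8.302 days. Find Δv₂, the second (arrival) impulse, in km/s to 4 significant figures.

Δv₂ = 10.91 km/s

From Kepler's third law T² = 4π²r³/μ at r = 1.182×10^6 km, T = 8.302 days = 8.302 × 86400 s = 7.172928×10^5 s: μ = 4π²r³/T² = 1.26712×10^8 km³/s².
The Hohmann ellipse has a_t = (r₁ + r₂)/2 = 6.541×10^5 km.
Circular speed at r = 1.262×10^5 km: v_c = √(μ/r) = 31.69 km/s.
Vis-viva on the transfer ellipse at r = 1.262×10^5 km gives v_t = √[μ(2/r − 1/a_t)] = 42.60 km/s.
Δv₂ = |v_t − v_c| = |42.60 − 31.69| = 10.91 km/s.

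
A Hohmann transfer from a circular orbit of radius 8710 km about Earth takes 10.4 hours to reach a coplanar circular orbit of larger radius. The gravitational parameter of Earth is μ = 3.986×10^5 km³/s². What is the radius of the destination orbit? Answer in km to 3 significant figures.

Transfer time t = 10.4 hours = 37440 s, and t = π√(a_t³/μ).
So a_t = (μ t²/π²)^(1/3) = (3.986×10^5 × (37440)² / π²)^(1/3) = 38398 km.
Since a_t = (r₁ + r₂)/2, r₂ = 2a_t − r₁ = 2×38398 − 8710 = 68086 km.

r₂ = 68100 km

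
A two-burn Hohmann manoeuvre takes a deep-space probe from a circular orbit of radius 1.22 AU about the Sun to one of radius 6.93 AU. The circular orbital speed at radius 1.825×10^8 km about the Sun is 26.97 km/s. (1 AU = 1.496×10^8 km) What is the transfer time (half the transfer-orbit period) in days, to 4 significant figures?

From the circular-orbit relation v² = μ/r at r = 1.825×10^8 km: μ = v²r = (26.97)² × 1.825×10^8 = 1.32747×10^11 km³/s².
In km: r₁ = 1.22 × 1.496×10^8 = 1.82512×10^8 km; r₂ = 6.93 × 1.496×10^8 = 1.036728×10^9 km.
Semi-major axis of the transfer orbit: a_t = (1.82512×10^8 + 1.036728×10^9)/2 = 6.0962×10^8 km.
Half the transfer-orbit period gives t = π√(a_t³/μ) = 1.298×10^8 s.
Converting: 1.298×10^8 s ÷ 86400 s/day = 1502 days.

t = 1502 days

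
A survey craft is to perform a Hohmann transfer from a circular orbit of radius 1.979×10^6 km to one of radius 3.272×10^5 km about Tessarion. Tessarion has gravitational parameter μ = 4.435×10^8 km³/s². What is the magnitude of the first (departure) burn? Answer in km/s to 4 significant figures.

Δv₁ = 6.996 km/s

Semi-major axis of the transfer orbit: a_t = (1.979×10^6 + 3.272×10^5)/2 = 1.1531×10^6 km.
On the circular orbit at r = 1.979×10^6 km, v_c = √(μ/r) = 14.97 km/s.
Transfer-orbit speed at the same r (vis-viva, a = a_t): v_t = √[μ(2/r − 1/a_t)] = 7.974 km/s.
Δv₁ = |v_t − v_c| = |7.974 − 14.97| = 6.996 km/s.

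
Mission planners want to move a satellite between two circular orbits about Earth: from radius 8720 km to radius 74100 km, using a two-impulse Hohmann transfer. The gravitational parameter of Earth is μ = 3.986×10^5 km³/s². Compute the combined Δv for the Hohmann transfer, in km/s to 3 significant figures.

Δv = 3.54 km/s

The Hohmann ellipse has a_t = (r₁ + r₂)/2 = 41410 km.
Circular speed at r₁: v₁ = √(μ/r₁) = √(3.986×10^5/8720) = 6.761 km/s.
Transfer-orbit speed at r₁ (vis-viva equation): v_p = √[μ(2/r₁ − 1/a_t)] = 9.044 km/s.
First burn Δv₁ = |v_p − v₁| = 2.283 km/s.
At r₂, v₂ = √(μ/r₂) = 2.319 km/s.
Transfer-orbit speed at r₂: v_a = √[μ(2/r₂ − 1/a_t)] = 1.064 km/s.
Second burn Δv₂ = |v₂ − v_a| = 1.255 km/s.
Δv = Δv₁ + Δv₂ = 2.283 + 1.255 = 3.538 km/s.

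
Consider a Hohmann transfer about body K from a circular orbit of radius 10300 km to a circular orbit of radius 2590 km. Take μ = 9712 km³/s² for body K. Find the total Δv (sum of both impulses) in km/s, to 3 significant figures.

The Hohmann ellipse has a_t = (r₁ + r₂)/2 = 6445 km.
At r₁ the circular-orbit speed is v₁ = √(μ/r₁) = 0.97104 km/s.
On the transfer ellipse at r₁, vis-viva gives v_a = √[μ(2/r₁ − 1/a_t)] = 0.61557 km/s.
First burn Δv₁ = |v_a − v₁| = 0.35547 km/s.
At r₂, v₂ = √(μ/r₂) = 1.93644 km/s.
Transfer-orbit speed at r₂: v_p = √[μ(2/r₂ − 1/a_t)] = 2.44800 km/s.
Second burn Δv₂ = |v₂ − v_p| = 0.51156 km/s.
Total Δv = Δv₁ + Δv₂ = 0.8670 km/s.

Δv = 0.867 km/s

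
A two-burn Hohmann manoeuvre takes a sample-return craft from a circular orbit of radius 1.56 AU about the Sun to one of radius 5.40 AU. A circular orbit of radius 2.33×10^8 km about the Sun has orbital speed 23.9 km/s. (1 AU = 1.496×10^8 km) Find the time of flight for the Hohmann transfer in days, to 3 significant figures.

t = 1180 days

From the circular-orbit relation v² = μ/r at r = 2.33×10^8 km: μ = v²r = (23.9)² × 2.33×10^8 = 1.33092×10^11 km³/s².
In km: r₁ = 1.56 × 1.496×10^8 = 2.33376×10^8 km; r₂ = 5.40 × 1.496×10^8 = 8.0784×10^8 km.
Semi-major axis of the transfer orbit: a_t = (2.33376×10^8 + 8.0784×10^8)/2 = 5.20608×10^8 km.
By Kepler's third law the transfer-orbit period is T = 2π√(a_t³/μ), so t = T/2 = 1.023×10^8 s.
Converting: 1.023×10^8 s ÷ 86400 s/day = 1180 days.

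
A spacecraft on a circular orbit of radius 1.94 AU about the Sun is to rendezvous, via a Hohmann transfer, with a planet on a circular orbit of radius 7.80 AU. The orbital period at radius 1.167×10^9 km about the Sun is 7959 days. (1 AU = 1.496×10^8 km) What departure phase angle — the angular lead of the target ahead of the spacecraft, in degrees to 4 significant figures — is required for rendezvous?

φ = 91.20°

From Kepler's third law T² = 4π²r³/μ at r = 1.167×10^9 km, T = 7959 days = 7959 × 86400 s = 6.876576×10^8 s: μ = 4π²r³/T² = 1.32687×10^11 km³/s².
In km: r₁ = 1.94 × 1.496×10^8 = 2.90224×10^8 km; r₂ = 7.80 × 1.496×10^8 = 1.16688×10^9 km.
The Hohmann ellipse has a_t = (r₁ + r₂)/2 = 7.28552×10^8 km.
Transfer time t = π√(a_t³/μ) = 1.6960×10^8 s.
The target's mean motion on its circular orbit is ω₂ = √(μ/r₂³) = 9.1385×10^-9 rad/s.
Angle swept by the target during transfer: ω₂·t = 1.5499 rad = 88.80°.
Arrival is 180° from departure on the ellipse, so φ = 180° − 88.80° = 91.20°.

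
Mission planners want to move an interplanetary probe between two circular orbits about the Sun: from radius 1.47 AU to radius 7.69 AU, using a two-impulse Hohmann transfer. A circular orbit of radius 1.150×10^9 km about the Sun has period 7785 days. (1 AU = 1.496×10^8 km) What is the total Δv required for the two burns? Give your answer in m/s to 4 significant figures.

From Kepler's third law T² = 4π²r³/μ at r = 1.150×10^9 km, T = 7785 days = 7785 × 86400 s = 6.72624×10^8 s: μ = 4π²r³/T² = 1.32711×10^11 km³/s².
In km: r₁ = 1.47 × 1.496×10^8 = 2.19912×10^8 km; r₂ = 7.69 × 1.496×10^8 = 1.150424×10^9 km.
Transfer-ellipse semi-major axis a_t = (r₁ + r₂)/2 = (2.19912×10^8 + 1.150424×10^9)/2 = 6.85168×10^8 km.
At r₁ the circular-orbit speed is v₁ = √(μ/r₁) = 24.566 km/s.
On the transfer ellipse at r₁, vis-viva equation gives v_p = √[μ(2/r₁ − 1/a_t)] = 31.832 km/s.
First burn Δv₁ = |v_p − v₁| = 7.266 km/s.
At r₂, v₂ = √(μ/r₂) = 10.741 km/s.
Transfer-orbit speed at r₂: v_a = √[μ(2/r₂ − 1/a_t)] = 6.0849 km/s.
Second burn Δv₂ = |v₂ − v_a| = 4.656 km/s.
Δv = Δv₁ + Δv₂ = 7.266 + 4.656 = 11.92 km/s.

Δv = 11920 m/s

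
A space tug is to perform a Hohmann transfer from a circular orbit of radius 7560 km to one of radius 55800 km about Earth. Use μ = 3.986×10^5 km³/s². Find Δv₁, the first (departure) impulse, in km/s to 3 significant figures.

Transfer-ellipse semi-major axis a_t = (r₁ + r₂)/2 = (7560 + 55800)/2 = 31680 km.
Circular speed at r = 7560 km: v_c = √(μ/r) = 7.261 km/s.
Transfer-orbit speed at the same r (vis-viva, a = a_t): v_t = √[μ(2/r − 1/a_t)] = 9.637 km/s.
Δv₁ = |v_t − v_c| = |9.637 − 7.261| = 2.376 km/s.

Δv₁ = 2.38 km/s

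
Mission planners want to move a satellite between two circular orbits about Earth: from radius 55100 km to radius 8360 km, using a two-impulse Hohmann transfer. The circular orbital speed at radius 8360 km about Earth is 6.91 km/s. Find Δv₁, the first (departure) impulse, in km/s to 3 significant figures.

Δv₁ = 1.31 km/s

From the circular-orbit relation v² = μ/r at r = 8360 km: μ = v²r = (6.91)² × 8360 = 3.99174×10^5 km³/s².
The Hohmann ellipse has a_t = (r₁ + r₂)/2 = 31730 km.
On the circular orbit at r = 55100 km, v_c = √(μ/r) = 2.692 km/s.
Vis-viva on the transfer ellipse at r = 55100 km gives v_t = √[μ(2/r − 1/a_t)] = 1.382 km/s.
Δv₁ = |v_t − v_c| = |1.382 − 2.692| = 1.310 km/s.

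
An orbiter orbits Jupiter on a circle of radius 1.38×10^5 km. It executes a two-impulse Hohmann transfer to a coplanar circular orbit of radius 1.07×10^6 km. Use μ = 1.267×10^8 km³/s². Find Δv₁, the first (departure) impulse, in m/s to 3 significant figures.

Transfer-ellipse semi-major axis a_t = (r₁ + r₂)/2 = (1.380×10^5 + 1.070×10^6)/2 = 6.040×10^5 km.
On the circular orbit at r = 1.380×10^5 km, v_c = √(μ/r) = 30.30 km/s.
Transfer-orbit speed at the same r (vis-viva, a = a_t): v_t = √[μ(2/r − 1/a_t)] = 40.33 km/s.
Δv₁ = |v_t − v_c| = |40.33 − 30.30| = 10.03 km/s.

Δv₁ = 10000 m/s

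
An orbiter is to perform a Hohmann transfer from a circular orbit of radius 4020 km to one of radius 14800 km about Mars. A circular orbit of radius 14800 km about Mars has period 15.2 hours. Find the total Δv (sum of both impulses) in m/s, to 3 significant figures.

Δv = 1420 m/s

From Kepler's third law T² = 4π²r³/μ at r = 14800 km, T = 15.2 hours = 15.2 × 3600 s = 54720 s: μ = 4π²r³/T² = 42741.8 km³/s².
Semi-major axis of the transfer orbit: a_t = (4020 + 14800)/2 = 9410 km.
Circular speed at r₁: v₁ = √(μ/r₁) = √(42741.8/4020) = 3.2607 km/s.
Transfer-orbit speed at r₁ (vis-viva): v_p = √[μ(2/r₁ − 1/a_t)] = 4.0893 km/s.
First burn Δv₁ = |v_p − v₁| = 0.8286 km/s.
At r₂, v₂ = √(μ/r₂) = 1.6994 km/s.
Transfer-orbit speed at r₂: v_a = √[μ(2/r₂ − 1/a_t)] = 1.1107 km/s.
Second burn Δv₂ = |v₂ − v_a| = 0.5887 km/s.
Total Δv = Δv₁ + Δv₂ = 1.417 km/s.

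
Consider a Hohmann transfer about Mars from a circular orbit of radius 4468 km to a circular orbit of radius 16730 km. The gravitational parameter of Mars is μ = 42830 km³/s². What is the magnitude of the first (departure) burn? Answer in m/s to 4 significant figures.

Δv₁ = 793.7 m/s

The Hohmann ellipse has a_t = (r₁ + r₂)/2 = 10599 km.
Circular speed at r = 4468 km: v_c = √(μ/r) = 3.09612 km/s.
Transfer-orbit speed at the same r (vis-viva, a = a_t): v_t = √[μ(2/r − 1/a_t)] = 3.88985 km/s.
Δv₁ = |v_t − v_c| = |3.88985 − 3.09612| = 0.7937 km/s.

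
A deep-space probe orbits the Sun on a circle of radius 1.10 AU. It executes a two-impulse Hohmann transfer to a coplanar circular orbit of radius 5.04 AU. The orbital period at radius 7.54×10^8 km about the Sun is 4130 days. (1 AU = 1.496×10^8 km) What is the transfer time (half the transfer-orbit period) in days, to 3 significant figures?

t = 982 days

From Kepler's third law T² = 4π²r³/μ at r = 7.54×10^8 km, T = 4130 days = 4130 × 86400 s = 3.56832×10^8 s: μ = 4π²r³/T² = 1.32906×10^11 km³/s².
In km: r₁ = 1.10 × 1.496×10^8 = 1.6456×10^8 km; r₂ = 5.04 × 1.496×10^8 = 7.53984×10^8 km.
Semi-major axis of the transfer orbit: a_t = (1.6456×10^8 + 7.53984×10^8)/2 = 4.59272×10^8 km.
By Kepler's third law the transfer-orbit period is T = 2π√(a_t³/μ), so t = T/2 = 8.482×10^7 s.
Converting: 8.482×10^7 s ÷ 86400 s/day = 982 days.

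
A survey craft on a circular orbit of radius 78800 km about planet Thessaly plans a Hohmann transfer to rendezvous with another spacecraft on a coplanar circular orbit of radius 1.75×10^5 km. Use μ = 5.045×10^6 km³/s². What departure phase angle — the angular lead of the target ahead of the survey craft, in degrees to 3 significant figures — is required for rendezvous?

The Hohmann ellipse has a_t = (r₁ + r₂)/2 = 1.269×10^5 km.
The half-period of the transfer ellipse is t = π√(a_t³/μ) = 63230 s.
The target's mean motion on its circular orbit is ω₂ = √(μ/r₂³) = 3.068×10^-5 rad/s.
Angle swept by the target during transfer: ω₂·t = 1.9399 rad = 111.1°.
Arrival is 180° from departure on the ellipse, so φ = 180° − 111.1° = 68.9°.

φ = 68.9°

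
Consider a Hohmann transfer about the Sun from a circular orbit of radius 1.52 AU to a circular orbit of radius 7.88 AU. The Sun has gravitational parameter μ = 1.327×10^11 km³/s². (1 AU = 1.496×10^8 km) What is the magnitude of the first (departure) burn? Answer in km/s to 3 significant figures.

Δv₁ = 7.12 km/s

In km: r₁ = 1.52 × 1.496×10^8 = 2.27392×10^8 km; r₂ = 7.88 × 1.496×10^8 = 1.178848×10^9 km.
Semi-major axis of the transfer orbit: a_t = (2.27392×10^8 + 1.178848×10^9)/2 = 7.0312×10^8 km.
On the circular orbit at r = 2.27392×10^8 km, v_c = √(μ/r) = 24.1573 km/s.
Transfer-orbit speed at the same r (vis-viva, a = a_t): v_t = √[μ(2/r − 1/a_t)] = 31.2797 km/s.
Δv₁ = |v_t − v_c| = |31.2797 − 24.1573| = 7.122 km/s.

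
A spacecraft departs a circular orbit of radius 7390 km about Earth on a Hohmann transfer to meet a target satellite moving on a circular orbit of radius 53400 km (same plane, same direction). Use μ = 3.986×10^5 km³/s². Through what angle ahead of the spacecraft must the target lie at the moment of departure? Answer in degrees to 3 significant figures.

Semi-major axis of the transfer orbit: a_t = (7390 + 53400)/2 = 30395 km.
The half-period of the transfer ellipse is t = π√(a_t³/μ) = 26370 s.
The target's mean motion on its circular orbit is ω₂ = √(μ/r₂³) = 5.116×10^-5 rad/s.
Angle swept by the target during transfer: ω₂·t = 1.3491 rad = 77.30°.
Arrival is 180° from departure on the ellipse, so φ = 180° − 77.30° = 103°.

φ = 103°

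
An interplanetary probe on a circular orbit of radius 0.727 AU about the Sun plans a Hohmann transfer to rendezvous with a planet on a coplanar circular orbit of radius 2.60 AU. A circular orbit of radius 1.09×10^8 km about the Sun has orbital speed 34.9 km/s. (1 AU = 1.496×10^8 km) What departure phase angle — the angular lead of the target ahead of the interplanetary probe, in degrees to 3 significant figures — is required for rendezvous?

φ = 87.9°

From the circular-orbit relation v² = μ/r at r = 1.09×10^8 km: μ = v²r = (34.9)² × 1.09×10^8 = 1.32763×10^11 km³/s².
In km: r₁ = 0.727 × 1.496×10^8 = 1.087592×10^8 km; r₂ = 2.60 × 1.496×10^8 = 3.8896×10^8 km.
Transfer-ellipse semi-major axis a_t = (r₁ + r₂)/2 = (1.087592×10^8 + 3.8896×10^8)/2 = 2.488596×10^8 km.
The half-period of the transfer ellipse is t = π√(a_t³/μ) = 3.3849×10^7 s.
The target's mean motion on its circular orbit is ω₂ = √(μ/r₂³) = 4.7499×10^-8 rad/s.
Angle swept by the target during transfer: ω₂·t = 1.6078 rad = 92.12°.
The interplanetary probe traverses 180° on the transfer ellipse, so the target must lead by 180° − 92.12° = 87.9°.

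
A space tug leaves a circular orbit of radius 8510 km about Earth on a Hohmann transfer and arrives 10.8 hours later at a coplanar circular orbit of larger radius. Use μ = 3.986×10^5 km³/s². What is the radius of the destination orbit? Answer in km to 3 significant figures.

Transfer time t = 10.8 hours = 38880 s, and t = π√(a_t³/μ).
So a_t = (μ t²/π²)^(1/3) = (3.986×10^5 × (38880)² / π²)^(1/3) = 39376 km.
Since a_t = (r₁ + r₂)/2, r₂ = 2a_t − r₁ = 2×39376 − 8510 = 70242 km.

r₂ = 70200 km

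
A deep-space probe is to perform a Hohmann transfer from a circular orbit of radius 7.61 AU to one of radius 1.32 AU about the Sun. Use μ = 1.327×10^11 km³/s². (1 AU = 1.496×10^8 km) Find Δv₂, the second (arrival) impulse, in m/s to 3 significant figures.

In km: r₁ = 7.61 × 1.496×10^8 = 1.138456×10^9 km; r₂ = 1.32 × 1.496×10^8 = 1.97472×10^8 km.
Semi-major axis of the transfer orbit: a_t = (1.138456×10^9 + 1.97472×10^8)/2 = 6.67964×10^8 km.
On the circular orbit at r = 1.97472×10^8 km, v_c = √(μ/r) = 25.92 km/s.
Transfer-orbit speed at the same r (vis-viva, a = a_t): v_t = √[μ(2/r − 1/a_t)] = 33.84 km/s.
Δv₂ = |v_t − v_c| = |33.84 − 25.92| = 7.920 km/s.

Δv₂ = 7920 m/s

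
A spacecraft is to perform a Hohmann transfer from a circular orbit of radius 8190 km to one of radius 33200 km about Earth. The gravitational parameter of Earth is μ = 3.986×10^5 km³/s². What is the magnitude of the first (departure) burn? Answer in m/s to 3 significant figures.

Δv₁ = 1860 m/s

Semi-major axis of the transfer orbit: a_t = (8190 + 33200)/2 = 20695 km.
Circular speed at r = 8190 km: v_c = √(μ/r) = 6.976 km/s.
Transfer-orbit speed at the same r (vis-viva, a = a_t): v_t = √[μ(2/r − 1/a_t)] = 8.836 km/s.
Δv₁ = |v_t − v_c| = |8.836 − 6.976| = 1.860 km/s.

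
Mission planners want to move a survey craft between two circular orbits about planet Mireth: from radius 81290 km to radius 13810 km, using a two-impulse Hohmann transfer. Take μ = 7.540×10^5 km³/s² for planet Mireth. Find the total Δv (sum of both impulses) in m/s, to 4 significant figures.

The Hohmann ellipse has a_t = (r₁ + r₂)/2 = 47550 km.
At r₁ the circular-orbit speed is v₁ = √(μ/r₁) = 3.0456 km/s.
Transfer-orbit speed at r₁ (vis-viva equation): v_a = √[μ(2/r₁ − 1/a_t)] = 1.6413 km/s.
First burn Δv₁ = |v_a − v₁| = 1.404 km/s.
Circular speed at r₂: v₂ = √(μ/r₂) = 7.389 km/s.
Transfer-orbit speed at r₂: v_p = √[μ(2/r₂ − 1/a_t)] = 9.661 km/s.
Second burn Δv₂ = |v₂ − v_p| = 2.272 km/s.
Total Δv = Δv₁ + Δv₂ = 3.676 km/s.

Δv = 3676 m/s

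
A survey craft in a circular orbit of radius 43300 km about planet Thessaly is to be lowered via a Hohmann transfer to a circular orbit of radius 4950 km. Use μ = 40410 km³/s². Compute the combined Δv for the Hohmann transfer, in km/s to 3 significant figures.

Δv = 1.50 km/s

Semi-major axis of the transfer orbit: a_t = (43300 + 4950)/2 = 24125 km.
Circular speed at r₁: v₁ = √(μ/r₁) = √(40410/43300) = 0.9661 km/s.
On the transfer ellipse at r₁, v² = μ(2/r − 1/a) gives v_a = √[μ(2/r₁ − 1/a_t)] = 0.4376 km/s.
First burn Δv₁ = |v_a − v₁| = 0.5285 km/s.
Circular speed at r₂: v₂ = √(μ/r₂) = 2.8572 km/s.
Transfer-orbit speed at r₂: v_p = √[μ(2/r₂ − 1/a_t)] = 3.8278 km/s.
Second burn Δv₂ = |v₂ − v_p| = 0.9706 km/s.
Δv = Δv₁ + Δv₂ = 0.5285 + 0.9706 = 1.499 km/s.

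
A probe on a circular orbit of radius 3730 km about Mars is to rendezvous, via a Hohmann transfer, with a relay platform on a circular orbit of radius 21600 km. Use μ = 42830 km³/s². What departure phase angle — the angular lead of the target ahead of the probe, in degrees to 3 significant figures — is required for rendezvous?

φ = 99.2°

The Hohmann ellipse has a_t = (r₁ + r₂)/2 = 12665 km.
The half-period of the transfer ellipse is t = π√(a_t³/μ) = 21636 s.
Target angular speed ω₂ = √(μ/r₂³) = 6.5192×10^-5 rad/s.
Angle swept by the target during transfer: ω₂·t = 1.4105 rad = 80.82°.
Arrival is 180° from departure on the ellipse, so φ = 180° − 80.82° = 99.2°.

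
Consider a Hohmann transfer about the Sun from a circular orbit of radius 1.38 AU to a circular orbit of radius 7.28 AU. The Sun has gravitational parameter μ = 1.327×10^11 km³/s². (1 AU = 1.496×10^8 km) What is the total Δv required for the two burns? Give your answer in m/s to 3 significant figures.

In km: r₁ = 1.38 × 1.496×10^8 = 2.06448×10^8 km; r₂ = 7.28 × 1.496×10^8 = 1.089088×10^9 km.
Semi-major axis of the transfer orbit: a_t = (2.06448×10^8 + 1.089088×10^9)/2 = 6.47768×10^8 km.
Circular speed at r₁: v₁ = √(μ/r₁) = √(1.327×10^11/2.06448×10^8) = 25.353 km/s.
Transfer-orbit speed at r₁ (vis-viva equation): v_p = √[μ(2/r₁ − 1/a_t)] = 32.874 km/s.
First burn Δv₁ = |v_p − v₁| = 7.521 km/s.
Circular speed at r₂: v₂ = √(μ/r₂) = 11.0383 km/s.
Transfer-orbit speed at r₂: v_a = √[μ(2/r₂ − 1/a_t)] = 6.23160 km/s.
Second burn Δv₂ = |v₂ − v_a| = 4.807 km/s.
Total Δv = Δv₁ + Δv₂ = 12.33 km/s.

Δv = 12300 m/s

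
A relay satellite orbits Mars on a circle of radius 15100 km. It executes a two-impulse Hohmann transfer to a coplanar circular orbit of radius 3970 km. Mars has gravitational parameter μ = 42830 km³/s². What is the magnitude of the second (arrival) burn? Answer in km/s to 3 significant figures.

Δv₂ = 0.849 km/s

The Hohmann ellipse has a_t = (r₁ + r₂)/2 = 9535 km.
Circular speed at r = 3970 km: v_c = √(μ/r) = 3.2846 km/s.
Transfer-orbit speed at the same r (vis-viva, a = a_t): v_t = √[μ(2/r − 1/a_t)] = 4.1334 km/s.
Δv₂ = |v_t − v_c| = |4.1334 − 3.2846| = 0.8488 km/s.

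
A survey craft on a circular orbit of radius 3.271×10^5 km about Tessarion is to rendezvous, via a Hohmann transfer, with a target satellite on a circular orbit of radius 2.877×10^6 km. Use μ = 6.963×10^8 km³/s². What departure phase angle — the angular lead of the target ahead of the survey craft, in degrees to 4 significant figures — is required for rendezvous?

Transfer-ellipse semi-major axis a_t = (r₁ + r₂)/2 = (3.271×10^5 + 2.877×10^6)/2 = 1.60205×10^6 km.
The half-period of the transfer ellipse is t = π√(a_t³/μ) = 2.41416×10^5 s.
The target's mean motion on its circular orbit is ω₂ = √(μ/r₂³) = 5.40740×10^-6 rad/s.
Angle swept by the target during transfer: ω₂·t = 1.30543 rad = 74.80°.
The survey craft traverses 180° on the transfer ellipse, so the target must lead by 180° − 74.80° = 105.2°.

φ = 105.2°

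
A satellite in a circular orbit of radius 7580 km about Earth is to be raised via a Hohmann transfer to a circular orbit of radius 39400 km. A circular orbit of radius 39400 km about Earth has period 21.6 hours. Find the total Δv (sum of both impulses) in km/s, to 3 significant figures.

From Kepler's third law T² = 4π²r³/μ at r = 39400 km, T = 21.6 hours = 21.6 × 3600 s = 77760 s: μ = 4π²r³/T² = 3.99334×10^5 km³/s².
Semi-major axis of the transfer orbit: a_t = (7580 + 39400)/2 = 23490 km.
Circular speed at r₁: v₁ = √(μ/r₁) = √(3.99334×10^5/7580) = 7.258 km/s.
Transfer-orbit speed at r₁ (vis-viva equation): v_p = √[μ(2/r₁ − 1/a_t)] = 9.400 km/s.
First burn Δv₁ = |v_p − v₁| = 2.142 km/s.
At r₂, v₂ = √(μ/r₂) = 3.1836 km/s.
Transfer-orbit speed at r₂: v_a = √[μ(2/r₂ − 1/a_t)] = 1.8085 km/s.
Second burn Δv₂ = |v₂ − v_a| = 1.375 km/s.
Total Δv = Δv₁ + Δv₂ = 3.517 km/s.

Δv = 3.52 km/s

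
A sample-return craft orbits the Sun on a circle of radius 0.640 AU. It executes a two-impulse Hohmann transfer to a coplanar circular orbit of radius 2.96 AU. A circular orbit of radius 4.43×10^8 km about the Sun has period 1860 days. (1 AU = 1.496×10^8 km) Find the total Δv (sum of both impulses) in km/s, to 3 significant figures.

Δv = 17.5 km/s

From Kepler's third law T² = 4π²r³/μ at r = 4.43×10^8 km, T = 1860 days = 1860 × 86400 s = 1.60704×10^8 s: μ = 4π²r³/T² = 1.32898×10^11 km³/s².
In km: r₁ = 0.640 × 1.496×10^8 = 9.5744×10^7 km; r₂ = 2.96 × 1.496×10^8 = 4.42816×10^8 km.
Semi-major axis of the transfer orbit: a_t = (9.5744×10^7 + 4.42816×10^8)/2 = 2.6928×10^8 km.
At r₁ the circular-orbit speed is v₁ = √(μ/r₁) = 37.26 km/s.
Transfer-orbit speed at r₁ (vis-viva equation): v_p = √[μ(2/r₁ − 1/a_t)] = 47.78 km/s.
First burn Δv₁ = |v_p − v₁| = 10.52 km/s.
At r₂, v₂ = √(μ/r₂) = 17.324 km/s.
Transfer-orbit speed at r₂: v_a = √[μ(2/r₂ − 1/a_t)] = 10.330 km/s.
Second burn Δv₂ = |v₂ − v_a| = 6.994 km/s.
Δv = Δv₁ + Δv₂ = 10.52 + 6.994 = 17.51 km/s.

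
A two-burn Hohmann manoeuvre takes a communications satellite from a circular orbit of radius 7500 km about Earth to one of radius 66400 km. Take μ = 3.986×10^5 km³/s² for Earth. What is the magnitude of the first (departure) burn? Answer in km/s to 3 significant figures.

Δv₁ = 2.48 km/s

The Hohmann ellipse has a_t = (r₁ + r₂)/2 = 36950 km.
Circular speed at r = 7500 km: v_c = √(μ/r) = 7.290 km/s.
Vis-viva on the transfer ellipse at r = 7500 km gives v_t = √[μ(2/r − 1/a_t)] = 9.773 km/s.
Δv₁ = |v_t − v_c| = |9.773 − 7.290| = 2.483 km/s.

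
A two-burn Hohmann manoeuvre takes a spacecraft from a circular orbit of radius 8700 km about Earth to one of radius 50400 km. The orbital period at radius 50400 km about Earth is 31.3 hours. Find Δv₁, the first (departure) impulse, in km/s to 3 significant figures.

Δv₁ = 2.07 km/s

From Kepler's third law T² = 4π²r³/μ at r = 50400 km, T = 31.3 hours = 31.3 × 3600 s = 1.1268×10^5 s: μ = 4π²r³/T² = 3.98068×10^5 km³/s².
Semi-major axis of the transfer orbit: a_t = (8700 + 50400)/2 = 29550 km.
Circular speed at r = 8700 km: v_c = √(μ/r) = 6.764 km/s.
Vis-viva on the transfer ellipse at r = 8700 km gives v_t = √[μ(2/r − 1/a_t)] = 8.834 km/s.
Δv₁ = |v_t − v_c| = |8.834 − 6.764| = 2.070 km/s.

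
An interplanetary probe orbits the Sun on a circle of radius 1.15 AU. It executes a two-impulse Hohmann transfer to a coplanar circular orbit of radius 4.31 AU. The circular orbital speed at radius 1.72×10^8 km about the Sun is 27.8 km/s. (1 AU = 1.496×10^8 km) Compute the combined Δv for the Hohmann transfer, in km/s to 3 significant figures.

Δv = 12.2 km/s

From the circular-orbit relation v² = μ/r at r = 1.72×10^8 km: μ = v²r = (27.8)² × 1.72×10^8 = 1.32928×10^11 km³/s².
In km: r₁ = 1.15 × 1.496×10^8 = 1.7204×10^8 km; r₂ = 4.31 × 1.496×10^8 = 6.44776×10^8 km.
Semi-major axis of the transfer orbit: a_t = (1.7204×10^8 + 6.44776×10^8)/2 = 4.08408×10^8 km.
Circular speed at r₁: v₁ = √(μ/r₁) = √(1.32928×10^11/1.7204×10^8) = 27.797 km/s.
Transfer-orbit speed at r₁ (vis-viva equation): v_p = √[μ(2/r₁ − 1/a_t)] = 34.926 km/s.
First burn Δv₁ = |v_p − v₁| = 7.129 km/s.
At r₂, v₂ = √(μ/r₂) = 14.358 km/s.
Transfer-orbit speed at r₂: v_a = √[μ(2/r₂ − 1/a_t)] = 9.3191 km/s.
Second burn Δv₂ = |v₂ − v_a| = 5.039 km/s.
Total Δv = Δv₁ + Δv₂ = 12.17 km/s.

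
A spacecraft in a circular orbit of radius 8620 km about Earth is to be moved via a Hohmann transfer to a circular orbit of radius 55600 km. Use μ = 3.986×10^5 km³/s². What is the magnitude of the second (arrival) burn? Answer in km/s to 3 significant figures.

Semi-major axis of the transfer orbit: a_t = (8620 + 55600)/2 = 32110 km.
On the circular orbit at r = 55600 km, v_c = √(μ/r) = 2.6775 km/s.
Vis-viva on the transfer ellipse at r = 55600 km gives v_t = √[μ(2/r − 1/a_t)] = 1.3873 km/s.
Δv₂ = |v_t − v_c| = |1.3873 − 2.6775| = 1.290 km/s.

Δv₂ = 1.29 km/s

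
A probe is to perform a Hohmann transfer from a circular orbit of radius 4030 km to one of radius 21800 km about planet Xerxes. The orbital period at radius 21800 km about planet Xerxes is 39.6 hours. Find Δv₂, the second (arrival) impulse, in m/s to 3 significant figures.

Δv₂ = 424 m/s

From Kepler's third law T² = 4π²r³/μ at r = 21800 km, T = 39.6 hours = 39.6 × 3600 s = 1.4256×10^5 s: μ = 4π²r³/T² = 20124.9 km³/s².
Transfer-ellipse semi-major axis a_t = (r₁ + r₂)/2 = (4030 + 21800)/2 = 12915 km.
On the circular orbit at r = 21800 km, v_c = √(μ/r) = 0.9608 km/s.
Transfer-orbit speed at the same r (vis-viva, a = a_t): v_t = √[μ(2/r − 1/a_t)] = 0.5367 km/s.
Δv₂ = |v_t − v_c| = |0.5367 − 0.9608| = 0.4241 km/s.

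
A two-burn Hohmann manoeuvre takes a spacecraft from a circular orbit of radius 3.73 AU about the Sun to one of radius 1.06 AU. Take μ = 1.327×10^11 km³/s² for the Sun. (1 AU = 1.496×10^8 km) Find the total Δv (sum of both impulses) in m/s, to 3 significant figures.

Δv = 12300 m/s

In km: r₁ = 3.73 × 1.496×10^8 = 5.58008×10^8 km; r₂ = 1.06 × 1.496×10^8 = 1.58576×10^8 km.
Transfer-ellipse semi-major axis a_t = (r₁ + r₂)/2 = (5.58008×10^8 + 1.58576×10^8)/2 = 3.58292×10^8 km.
Circular speed at r₁: v₁ = √(μ/r₁) = √(1.327×10^11/5.58008×10^8) = 15.4211 km/s.
Transfer-orbit speed at r₁ (vis-viva): v_a = √[μ(2/r₁ − 1/a_t)] = 10.2592 km/s.
First burn Δv₁ = |v_a − v₁| = 5.1619 km/s.
At r₂, v₂ = √(μ/r₂) = 28.928 km/s.
Transfer-orbit speed at r₂: v_p = √[μ(2/r₂ − 1/a_t)] = 36.101 km/s.
Second burn Δv₂ = |v₂ − v_p| = 7.1730 km/s.
Δv = Δv₁ + Δv₂ = 5.1619 + 7.1730 = 12.33 km/s.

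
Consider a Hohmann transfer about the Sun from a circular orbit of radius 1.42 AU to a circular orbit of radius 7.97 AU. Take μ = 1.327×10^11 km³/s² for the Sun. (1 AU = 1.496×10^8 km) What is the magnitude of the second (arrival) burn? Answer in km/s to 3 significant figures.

Δv₂ = 4.75 km/s

In km: r₁ = 1.42 × 1.496×10^8 = 2.12432×10^8 km; r₂ = 7.97 × 1.496×10^8 = 1.192312×10^9 km.
Semi-major axis of the transfer orbit: a_t = (2.12432×10^8 + 1.192312×10^9)/2 = 7.02372×10^8 km.
On the circular orbit at r = 1.192312×10^9 km, v_c = √(μ/r) = 10.55 km/s.
Transfer-orbit speed at the same r (vis-viva, a = a_t): v_t = √[μ(2/r − 1/a_t)] = 5.802 km/s.
Δv₂ = |v_t − v_c| = |5.802 − 10.55| = 4.748 km/s.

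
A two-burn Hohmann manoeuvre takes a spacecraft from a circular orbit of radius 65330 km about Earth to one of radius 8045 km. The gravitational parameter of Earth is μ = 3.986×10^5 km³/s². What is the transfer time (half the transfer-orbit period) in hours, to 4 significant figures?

The Hohmann ellipse has a_t = (r₁ + r₂)/2 = 36687.5 km.
Transfer time t = π√(a_t³/μ) = π√((36687.5)³ / 3.986×10^5) = 34967 s.
Converting: 34967 s ÷ 3600 s/hour = 9.713 hours.

t = 9.713 hours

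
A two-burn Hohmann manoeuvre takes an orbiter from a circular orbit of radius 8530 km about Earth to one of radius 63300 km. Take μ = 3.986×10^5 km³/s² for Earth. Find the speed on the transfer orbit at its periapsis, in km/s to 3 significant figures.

Semi-major axis of the transfer orbit: a_t = (8530 + 63300)/2 = 35915 km.
At periapsis, r = 8530 km.
Applying v² = μ(2/r − 1/a_t): v = 9.075 km/s.

v = 9.08 km/s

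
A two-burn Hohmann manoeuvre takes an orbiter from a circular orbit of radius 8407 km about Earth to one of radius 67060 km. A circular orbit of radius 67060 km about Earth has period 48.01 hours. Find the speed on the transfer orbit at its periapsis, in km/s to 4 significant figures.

From Kepler's third law T² = 4π²r³/μ at r = 67060 km, T = 48.01 hours = 48.01 × 3600 s = 1.72836×10^5 s: μ = 4π²r³/T² = 3.98549×10^5 km³/s².
Transfer-ellipse semi-major axis a_t = (r₁ + r₂)/2 = (8407 + 67060)/2 = 37733.5 km.
At periapsis, r = 8407 km.
From the vis-viva equation, v = √[μ(2/r − 1/a_t)] = 9.179 km/s.

v = 9.179 km/s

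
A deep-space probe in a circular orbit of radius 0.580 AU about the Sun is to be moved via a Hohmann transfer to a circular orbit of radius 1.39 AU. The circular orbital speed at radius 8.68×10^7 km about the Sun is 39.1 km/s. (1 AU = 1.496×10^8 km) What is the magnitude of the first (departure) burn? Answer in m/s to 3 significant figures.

Δv₁ = 7350 m/s

From the circular-orbit relation v² = μ/r at r = 8.68×10^7 km: μ = v²r = (39.1)² × 8.68×10^7 = 1.32701×10^11 km³/s².
In km: r₁ = 0.580 × 1.496×10^8 = 8.6768×10^7 km; r₂ = 1.39 × 1.496×10^8 = 2.07944×10^8 km.
Transfer-ellipse semi-major axis a_t = (r₁ + r₂)/2 = (8.6768×10^7 + 2.07944×10^8)/2 = 1.47356×10^8 km.
Circular speed at r = 8.6768×10^7 km: v_c = √(μ/r) = 39.107 km/s.
Transfer-orbit speed at the same r (vis-viva, a = a_t): v_t = √[μ(2/r − 1/a_t)] = 46.456 km/s.
Δv₁ = |v_t − v_c| = |46.456 − 39.107| = 7.349 km/s.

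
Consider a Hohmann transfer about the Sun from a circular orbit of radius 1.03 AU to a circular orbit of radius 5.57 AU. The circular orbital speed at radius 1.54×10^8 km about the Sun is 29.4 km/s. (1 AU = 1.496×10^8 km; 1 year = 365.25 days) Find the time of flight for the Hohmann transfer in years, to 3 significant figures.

t = 2.99 years

From the circular-orbit relation v² = μ/r at r = 1.54×10^8 km: μ = v²r = (29.4)² × 1.54×10^8 = 1.33111×10^11 km³/s².
In km: r₁ = 1.03 × 1.496×10^8 = 1.54088×10^8 km; r₂ = 5.57 × 1.496×10^8 = 8.33272×10^8 km.
Semi-major axis of the transfer orbit: a_t = (1.54088×10^8 + 8.33272×10^8)/2 = 4.9368×10^8 km.
Half the transfer-orbit period gives t = π√(a_t³/μ) = 9.445×10^7 s.
Converting: 9.445×10^7 s ÷ 3.15576×10^7 s/year (365.25 × 86400) = 2.99 years.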